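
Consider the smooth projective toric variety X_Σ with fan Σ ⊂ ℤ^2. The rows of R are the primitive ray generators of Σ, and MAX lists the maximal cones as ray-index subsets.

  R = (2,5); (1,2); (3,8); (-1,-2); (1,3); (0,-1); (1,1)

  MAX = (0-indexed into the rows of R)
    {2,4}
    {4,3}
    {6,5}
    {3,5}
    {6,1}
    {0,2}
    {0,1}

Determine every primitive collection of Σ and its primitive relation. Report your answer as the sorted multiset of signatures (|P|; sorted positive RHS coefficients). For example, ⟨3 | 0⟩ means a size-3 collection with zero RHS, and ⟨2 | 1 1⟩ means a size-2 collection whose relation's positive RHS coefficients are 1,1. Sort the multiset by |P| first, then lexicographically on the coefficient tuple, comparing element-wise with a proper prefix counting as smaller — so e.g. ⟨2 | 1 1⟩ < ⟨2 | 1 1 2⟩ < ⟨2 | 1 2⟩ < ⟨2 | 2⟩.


Primitive collections (14):

  P = {1,3}:  v_{1} + v_{3} = 0  ⟹  sig = ⟨2 | 0⟩
  P = {0,3}:  v_{0} + v_{3} = v_{4}  ⟹  sig = ⟨2 | 1⟩
  P = {0,4}:  v_{0} + v_{4} = v_{2}  ⟹  sig = ⟨2 | 1⟩
  P = {1,4}:  v_{1} + v_{4} = v_{0}  ⟹  sig = ⟨2 | 1⟩
  P = {1,5}:  v_{1} + v_{5} = v_{6}  ⟹  sig = ⟨2 | 1⟩
  P = {3,6}:  v_{3} + v_{6} = v_{5}  ⟹  sig = ⟨2 | 1⟩
  P = {4,5}:  v_{4} + v_{5} = v_{1}  ⟹  sig = ⟨2 | 1⟩
  P = {2,5}:  v_{2} + v_{5} = v_{0} + v_{1}  ⟹  sig = ⟨2 | 1 1⟩
  P = {2,6}:  v_{2} + v_{6} = v_{0} + 2·v_{1}  ⟹  sig = ⟨2 | 1 2⟩
  P = {0,5}:  v_{0} + v_{5} = 2·v_{1}  ⟹  sig = ⟨2 | 2⟩
  P = {1,2}:  v_{1} + v_{2} = 2·v_{0}  ⟹  sig = ⟨2 | 2⟩
  P = {2,3}:  v_{2} + v_{3} = 2·v_{4}  ⟹  sig = ⟨2 | 2⟩
  P = {4,6}:  v_{4} + v_{6} = 2·v_{1}  ⟹  sig = ⟨2 | 2⟩
  P = {0,6}:  v_{0} + v_{6} = 3·v_{1}  ⟹  sig = ⟨2 | 3⟩

Signatures (|P|; sorted positive RHS coefficients), sorted:
    |P|=2: 14 collections, coeffs (), (1), (1), (1), (1), (1), (1), (1,1), (1,2), (2), (2), (2), (2), (3)


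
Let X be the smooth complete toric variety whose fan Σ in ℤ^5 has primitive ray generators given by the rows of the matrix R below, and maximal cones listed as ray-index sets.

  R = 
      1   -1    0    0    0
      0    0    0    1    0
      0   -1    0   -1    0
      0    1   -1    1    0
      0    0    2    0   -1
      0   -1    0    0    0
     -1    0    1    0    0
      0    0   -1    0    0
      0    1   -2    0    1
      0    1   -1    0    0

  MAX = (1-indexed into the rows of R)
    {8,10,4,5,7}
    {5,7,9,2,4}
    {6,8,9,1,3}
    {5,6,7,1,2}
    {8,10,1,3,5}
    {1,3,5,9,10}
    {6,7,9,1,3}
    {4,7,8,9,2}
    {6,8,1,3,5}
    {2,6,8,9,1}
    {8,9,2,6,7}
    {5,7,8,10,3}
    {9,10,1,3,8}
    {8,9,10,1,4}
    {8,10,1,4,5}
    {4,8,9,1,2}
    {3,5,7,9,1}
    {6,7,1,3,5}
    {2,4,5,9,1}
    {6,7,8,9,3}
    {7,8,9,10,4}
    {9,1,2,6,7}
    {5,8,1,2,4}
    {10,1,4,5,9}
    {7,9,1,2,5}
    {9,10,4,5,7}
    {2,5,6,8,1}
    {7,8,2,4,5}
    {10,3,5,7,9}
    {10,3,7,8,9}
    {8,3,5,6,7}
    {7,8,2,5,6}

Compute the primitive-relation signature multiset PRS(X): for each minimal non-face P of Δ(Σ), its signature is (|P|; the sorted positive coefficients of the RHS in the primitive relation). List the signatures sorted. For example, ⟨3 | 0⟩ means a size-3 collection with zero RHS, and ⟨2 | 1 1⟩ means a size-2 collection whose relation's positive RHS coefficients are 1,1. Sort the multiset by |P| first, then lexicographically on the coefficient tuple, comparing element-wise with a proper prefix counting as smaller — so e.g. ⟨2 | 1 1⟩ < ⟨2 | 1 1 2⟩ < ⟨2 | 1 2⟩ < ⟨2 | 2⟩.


|primitive collections| = 10. Relations:

  {2,3}:  v_{2} + v_{3} = v_{6} ; sig = ⟨2 | 1⟩
  {2,10}:  v_{2} + v_{10} = v_{4} ; sig = ⟨2 | 1⟩
  {3,4}:  v_{3} + v_{4} = v_{8} ; sig = ⟨2 | 1⟩
  {6,10}:  v_{6} + v_{10} = v_{8} ; sig = ⟨2 | 1⟩
  {4,6}:  v_{4} + v_{6} = v_{2} + v_{8} ; sig = ⟨2 | 1 1⟩
  {1,7,10}:  v_{1} + v_{7} + v_{10} = 0 ; sig = ⟨3 | 0⟩
  {5,6,9}:  v_{5} + v_{6} + v_{9} = 0 ; sig = ⟨3 | 0⟩
  {1,4,7}:  v_{1} + v_{4} + v_{7} = v_{2} ; sig = ⟨3 | 1⟩
  {1,7,8}:  v_{1} + v_{7} + v_{8} = v_{6} ; sig = ⟨3 | 1⟩
  {5,8,9}:  v_{5} + v_{8} + v_{9} = v_{10} ; sig = ⟨3 | 1⟩

Hence PRS(X_Σ) =
    |P|=2: 5 collections, coeffs (1), (1), (1), (1), (1,1)
    |P|=3: 5 collections, coeffs (), (), (1), (1), (1)


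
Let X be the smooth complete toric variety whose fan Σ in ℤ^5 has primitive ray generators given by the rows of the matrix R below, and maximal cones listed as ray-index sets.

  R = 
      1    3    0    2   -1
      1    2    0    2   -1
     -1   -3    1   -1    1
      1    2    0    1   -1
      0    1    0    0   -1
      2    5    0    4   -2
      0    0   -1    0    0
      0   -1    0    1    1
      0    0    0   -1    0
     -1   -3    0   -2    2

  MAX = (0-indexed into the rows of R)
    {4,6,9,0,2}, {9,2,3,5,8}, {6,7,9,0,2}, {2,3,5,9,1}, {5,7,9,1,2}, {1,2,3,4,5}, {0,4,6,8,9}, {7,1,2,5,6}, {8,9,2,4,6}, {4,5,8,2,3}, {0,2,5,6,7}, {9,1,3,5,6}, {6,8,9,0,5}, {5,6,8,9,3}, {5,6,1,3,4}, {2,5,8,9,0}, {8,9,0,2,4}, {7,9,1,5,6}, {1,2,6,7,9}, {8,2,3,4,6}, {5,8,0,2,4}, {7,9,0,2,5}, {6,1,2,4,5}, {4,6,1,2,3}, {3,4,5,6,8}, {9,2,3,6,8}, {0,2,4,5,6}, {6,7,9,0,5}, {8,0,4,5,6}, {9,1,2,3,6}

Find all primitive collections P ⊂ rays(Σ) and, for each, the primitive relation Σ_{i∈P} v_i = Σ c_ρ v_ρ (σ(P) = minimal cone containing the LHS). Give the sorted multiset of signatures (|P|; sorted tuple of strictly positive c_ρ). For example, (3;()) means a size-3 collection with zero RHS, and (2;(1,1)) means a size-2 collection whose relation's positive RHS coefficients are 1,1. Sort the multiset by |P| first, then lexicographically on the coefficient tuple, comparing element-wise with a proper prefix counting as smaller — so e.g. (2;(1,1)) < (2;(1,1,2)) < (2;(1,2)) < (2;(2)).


Primitive collections (13):

  • {0,1}:  v_{0} + v_{1} = v_{5}  so sig = (2;(1))
  • {1,8}:  v_{1} + v_{8} = v_{3}  so sig = (2;(1))
  • {0,3}:  v_{0} + v_{3} = v_{5} + v_{8}  so sig = (2;(1,1))
  • {7,8}:  v_{7} + v_{8} = v_{1} + v_{9}  so sig = (2;(1,1))
  • {4,7}:  v_{4} + v_{7} = v_{0} + v_{2} + v_{6}  so sig = (2;(1,1,1))
  • {3,7}:  v_{3} + v_{7} = 2·v_{1} + v_{9}  so sig = (2;(1,2))
  • {1,4,9}:  v_{1} + v_{4} + v_{9} = 0  so sig = (3;())
  • {3,4,9}:  v_{3} + v_{4} + v_{9} = v_{8}  so sig = (3;(1))
  • {4,5,9}:  v_{4} + v_{5} + v_{9} = v_{0}  so sig = (3;(1))
  • {0,2,6,8}:  v_{0} + v_{2} + v_{6} + v_{8} = 0  so sig = (4;())
  • {2,5,6,8}:  v_{2} + v_{5} + v_{6} + v_{8} = v_{1}  so sig = (4;(1))
  • {2,5,6,9}:  v_{2} + v_{5} + v_{6} + v_{9} = v_{7}  so sig = (4;(1))
  • {2,3,5,6}:  v_{2} + v_{3} + v_{5} + v_{6} = 2·v_{1}  so sig = (4;(2))

so the primitive-relation signature multiset is
{ (2;(1)) ×2,  (2;(1,1)) ×2,  (2;(1,1,1)),  (2;(1,2)),  (3;()),  (3;(1)) ×2,  (4;()),  (4;(1)) ×2,  (4;(2)) }


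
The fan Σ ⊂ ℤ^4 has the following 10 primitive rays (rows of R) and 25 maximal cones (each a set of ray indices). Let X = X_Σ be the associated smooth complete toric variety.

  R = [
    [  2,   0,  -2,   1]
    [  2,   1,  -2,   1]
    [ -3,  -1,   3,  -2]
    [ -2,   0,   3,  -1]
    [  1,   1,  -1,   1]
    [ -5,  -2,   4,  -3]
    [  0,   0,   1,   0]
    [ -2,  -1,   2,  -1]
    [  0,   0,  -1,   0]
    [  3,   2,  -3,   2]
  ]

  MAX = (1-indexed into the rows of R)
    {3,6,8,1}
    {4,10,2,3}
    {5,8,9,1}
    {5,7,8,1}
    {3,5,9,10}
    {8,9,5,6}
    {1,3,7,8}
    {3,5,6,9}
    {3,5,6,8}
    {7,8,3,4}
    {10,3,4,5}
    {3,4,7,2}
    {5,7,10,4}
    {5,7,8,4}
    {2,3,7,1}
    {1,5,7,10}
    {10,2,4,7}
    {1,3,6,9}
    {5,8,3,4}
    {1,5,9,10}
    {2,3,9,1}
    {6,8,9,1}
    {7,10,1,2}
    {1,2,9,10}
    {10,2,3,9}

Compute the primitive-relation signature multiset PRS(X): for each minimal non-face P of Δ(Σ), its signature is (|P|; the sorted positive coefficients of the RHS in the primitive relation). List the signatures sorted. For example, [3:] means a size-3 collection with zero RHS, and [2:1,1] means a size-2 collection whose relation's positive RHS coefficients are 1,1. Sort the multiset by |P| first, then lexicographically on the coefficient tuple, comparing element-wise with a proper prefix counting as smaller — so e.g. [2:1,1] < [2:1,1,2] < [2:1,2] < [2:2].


Σ has 16 primitive collections:

  P={2,8}:  v_{2} + v_{8} = 0  ⟹  sig = [2:]
  P={7,9}:  v_{7} + v_{9} = 0  ⟹  sig = [2:]
  P={1,4}:  v_{1} + v_{4} = v_{7}  ⟹  sig = [2:1]
  P={2,5}:  v_{2} + v_{5} = v_{10}  ⟹  sig = [2:1]
  P={8,10}:  v_{8} + v_{10} = v_{5}  ⟹  sig = [2:1]
  P={2,6}:  v_{2} + v_{6} = v_{3} + v_{9}  ⟹  sig = [2:1,1]
  P={4,9}:  v_{4} + v_{9} = v_{3} + v_{5}  ⟹  sig = [2:1,1]
  P={6,7}:  v_{6} + v_{7} = v_{3} + v_{8}  ⟹  sig = [2:1,1]
  P={6,10}:  v_{6} + v_{10} = v_{3} + v_{5} + v_{9}  ⟹  sig = [2:1,1,1]
  P={4,6}:  v_{4} + v_{6} = 2·v_{3} + v_{5} + v_{8}  ⟹  sig = [2:1,1,2]
  P={1,3,5}:  v_{1} + v_{3} + v_{5} = 0  ⟹  sig = [3:]
  P={1,3,10}:  v_{1} + v_{3} + v_{10} = v_{2}  ⟹  sig = [3:1]
  P={3,5,7}:  v_{3} + v_{5} + v_{7} = v_{4}  ⟹  sig = [3:1]
  P={3,8,9}:  v_{3} + v_{8} + v_{9} = v_{6}  ⟹  sig = [3:1]
  P={1,5,6}:  v_{1} + v_{5} + v_{6} = v_{8} + v_{9}  ⟹  sig = [3:1,1]
  P={3,7,10}:  v_{3} + v_{7} + v_{10} = v_{2} + v_{4}  ⟹  sig = [3:1,1]

Sorted signature multiset PRS(X):
    [2:]
    [2:]
    [2:1]
    [2:1]
    [2:1]
    [2:1,1]
    [2:1,1]
    [2:1,1]
    [2:1,1,1]
    [2:1,1,2]
    [3:]
    [3:1]
    [3:1]
    [3:1]
    [3:1,1]
    [3:1,1]


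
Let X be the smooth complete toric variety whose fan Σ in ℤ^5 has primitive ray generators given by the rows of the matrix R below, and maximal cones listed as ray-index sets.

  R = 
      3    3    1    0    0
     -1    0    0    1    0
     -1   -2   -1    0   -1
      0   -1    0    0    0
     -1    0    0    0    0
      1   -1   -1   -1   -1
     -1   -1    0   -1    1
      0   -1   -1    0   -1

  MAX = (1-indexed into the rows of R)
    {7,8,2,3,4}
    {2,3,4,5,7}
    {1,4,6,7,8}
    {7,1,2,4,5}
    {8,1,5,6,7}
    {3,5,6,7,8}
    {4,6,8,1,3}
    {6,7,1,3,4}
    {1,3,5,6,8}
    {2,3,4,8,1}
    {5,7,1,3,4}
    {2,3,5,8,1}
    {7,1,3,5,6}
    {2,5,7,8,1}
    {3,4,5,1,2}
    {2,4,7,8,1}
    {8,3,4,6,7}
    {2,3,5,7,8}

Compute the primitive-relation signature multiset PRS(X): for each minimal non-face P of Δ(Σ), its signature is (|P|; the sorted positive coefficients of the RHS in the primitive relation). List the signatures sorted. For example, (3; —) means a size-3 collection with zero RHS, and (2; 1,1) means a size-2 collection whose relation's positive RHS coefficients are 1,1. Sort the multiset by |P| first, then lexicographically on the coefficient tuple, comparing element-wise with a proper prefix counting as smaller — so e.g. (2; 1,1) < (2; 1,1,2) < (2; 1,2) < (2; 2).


Σ has 5 primitive collections:

  P={2,6}:  v_{2} + v_{6} = v_{8} — sig = (2; 1)
  P={4,5,8}:  v_{4} + v_{5} + v_{8} = v_{3} — sig = (3; 1)
  P={4,5,6}:  v_{4} + v_{5} + v_{6} = v_{1} + 2·v_{3} + v_{7} — sig = (3; 1,1,2)
  P={1,2,3,7}:  v_{1} + v_{2} + v_{3} + v_{7} = 0 — sig = (4; —)
  P={1,3,7,8}:  v_{1} + v_{3} + v_{7} + v_{8} = v_{6} — sig = (4; 1)

so the primitive-relation signature multiset is
    (2; 1)
    (3; 1)
    (3; 1,1,2)
    (4; —)
    (4; 1)


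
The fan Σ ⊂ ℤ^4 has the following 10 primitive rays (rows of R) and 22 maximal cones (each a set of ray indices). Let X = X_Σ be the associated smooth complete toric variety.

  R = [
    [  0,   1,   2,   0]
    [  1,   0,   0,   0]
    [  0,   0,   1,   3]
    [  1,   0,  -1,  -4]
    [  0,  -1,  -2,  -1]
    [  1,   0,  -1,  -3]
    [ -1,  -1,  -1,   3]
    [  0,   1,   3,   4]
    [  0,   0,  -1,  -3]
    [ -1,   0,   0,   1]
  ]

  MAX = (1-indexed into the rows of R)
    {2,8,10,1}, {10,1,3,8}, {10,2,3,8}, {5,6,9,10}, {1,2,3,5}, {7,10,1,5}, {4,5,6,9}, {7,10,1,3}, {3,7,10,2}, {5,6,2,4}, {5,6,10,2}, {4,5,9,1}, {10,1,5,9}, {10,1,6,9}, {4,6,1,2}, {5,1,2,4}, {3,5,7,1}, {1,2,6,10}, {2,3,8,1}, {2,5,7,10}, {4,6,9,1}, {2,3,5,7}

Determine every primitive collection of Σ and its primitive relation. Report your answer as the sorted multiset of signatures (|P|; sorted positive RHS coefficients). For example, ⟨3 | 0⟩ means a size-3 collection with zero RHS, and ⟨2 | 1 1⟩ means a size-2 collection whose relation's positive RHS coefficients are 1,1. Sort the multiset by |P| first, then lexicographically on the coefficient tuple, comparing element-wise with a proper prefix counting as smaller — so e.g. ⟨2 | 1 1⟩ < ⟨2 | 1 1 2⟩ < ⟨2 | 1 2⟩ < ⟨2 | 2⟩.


Δ(Σ) — 10 vertices, 18 min non-faces:

  P={3,9}:  v_{3} + v_{9} = 0  so sig = ⟨2 | 0⟩
  P={2,9}:  v_{2} + v_{9} = v_{6}  so sig = ⟨2 | 1⟩
  P={3,6}:  v_{3} + v_{6} = v_{2}  so sig = ⟨2 | 1⟩
  P={4,7}:  v_{4} + v_{7} = v_{5}  so sig = ⟨2 | 1⟩
  P={4,10}:  v_{4} + v_{10} = v_{9}  so sig = ⟨2 | 1⟩
  P={5,8}:  v_{5} + v_{8} = v_{3}  so sig = ⟨2 | 1⟩
  P={4,8}:  v_{4} + v_{8} = v_{1} + v_{2}  so sig = ⟨2 | 1 1⟩
  P={7,9}:  v_{7} + v_{9} = v_{5} + v_{10}  so sig = ⟨2 | 1 1⟩
  P={3,4}:  v_{3} + v_{4} = v_{1} + v_{2} + v_{5}  so sig = ⟨2 | 1 1 1⟩
  P={6,7}:  v_{6} + v_{7} = v_{2} + v_{5} + v_{10}  so sig = ⟨2 | 1 1 1⟩
  P={8,9}:  v_{8} + v_{9} = v_{1} + v_{2} + v_{10}  so sig = ⟨2 | 1 1 1⟩
  P={6,8}:  v_{6} + v_{8} = v_{1} + 2·v_{2} + v_{10}  so sig = ⟨2 | 1 1 2⟩
  P={7,8}:  v_{7} + v_{8} = 2·v_{3} + v_{10}  so sig = ⟨2 | 1 2⟩
  P={1,2,7}:  v_{1} + v_{2} + v_{7} = v_{3}  so sig = ⟨3 | 1⟩
  P={1,5,6}:  v_{1} + v_{5} + v_{6} = v_{4}  so sig = ⟨3 | 1⟩
  P={3,5,10}:  v_{3} + v_{5} + v_{10} = v_{7}  so sig = ⟨3 | 1⟩
  P={1,2,5,10}:  v_{1} + v_{2} + v_{5} + v_{10} = 0  so sig = ⟨4 | 0⟩
  P={1,2,3,10}:  v_{1} + v_{2} + v_{3} + v_{10} = v_{8}  so sig = ⟨4 | 1⟩

so the primitive-relation signature multiset is
[⟨2 | 0⟩, ⟨2 | 1⟩, ⟨2 | 1⟩, ⟨2 | 1⟩, ⟨2 | 1⟩, ⟨2 | 1⟩, ⟨2 | 1 1⟩, ⟨2 | 1 1⟩, ⟨2 | 1 1 1⟩, ⟨2 | 1 1 1⟩, ⟨2 | 1 1 1⟩, ⟨2 | 1 1 2⟩, ⟨2 | 1 2⟩, ⟨3 | 1⟩, ⟨3 | 1⟩, ⟨3 | 1⟩, ⟨4 | 0⟩, ⟨4 | 1⟩]


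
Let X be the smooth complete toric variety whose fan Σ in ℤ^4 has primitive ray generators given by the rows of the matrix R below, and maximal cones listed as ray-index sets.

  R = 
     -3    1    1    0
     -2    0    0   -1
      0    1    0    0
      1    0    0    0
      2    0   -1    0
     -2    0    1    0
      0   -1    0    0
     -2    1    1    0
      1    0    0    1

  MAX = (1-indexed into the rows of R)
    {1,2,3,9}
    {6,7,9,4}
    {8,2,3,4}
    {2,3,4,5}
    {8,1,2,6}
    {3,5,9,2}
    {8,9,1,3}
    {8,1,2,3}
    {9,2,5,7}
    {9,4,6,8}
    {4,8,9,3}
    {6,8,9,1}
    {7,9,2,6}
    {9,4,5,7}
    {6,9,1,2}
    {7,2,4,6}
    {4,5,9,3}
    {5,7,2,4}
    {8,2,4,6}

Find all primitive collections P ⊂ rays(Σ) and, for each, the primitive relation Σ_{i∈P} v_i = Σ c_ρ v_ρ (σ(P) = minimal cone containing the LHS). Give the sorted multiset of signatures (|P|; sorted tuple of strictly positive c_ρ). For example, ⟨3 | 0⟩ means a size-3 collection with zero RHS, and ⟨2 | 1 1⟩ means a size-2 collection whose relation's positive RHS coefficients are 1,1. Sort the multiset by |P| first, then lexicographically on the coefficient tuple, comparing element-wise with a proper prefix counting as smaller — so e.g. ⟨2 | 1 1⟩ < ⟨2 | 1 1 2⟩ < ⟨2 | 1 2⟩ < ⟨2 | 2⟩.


The 10 primitive collections of Σ (r=9, n=4):

  P={3,7}:  v_{3} + v_{7} = 0  ⟹  sig = ⟨2 | 0⟩
  P={5,6}:  v_{5} + v_{6} = 0  ⟹  sig = ⟨2 | 0⟩
  P={1,4}:  v_{1} + v_{4} = v_{8}  ⟹  sig = ⟨2 | 1⟩
  P={3,6}:  v_{3} + v_{6} = v_{8}  ⟹  sig = ⟨2 | 1⟩
  P={5,8}:  v_{5} + v_{8} = v_{3}  ⟹  sig = ⟨2 | 1⟩
  P={7,8}:  v_{7} + v_{8} = v_{6}  ⟹  sig = ⟨2 | 1⟩
  P={1,5}:  v_{1} + v_{5} = v_{2} + v_{3} + v_{9}  ⟹  sig = ⟨2 | 1 1 1⟩
  P={1,7}:  v_{1} + v_{7} = v_{2} + v_{6} + v_{9}  ⟹  sig = ⟨2 | 1 1 1⟩
  P={2,4,9}:  v_{2} + v_{4} + v_{9} = 0  ⟹  sig = ⟨3 | 0⟩
  P={2,8,9}:  v_{2} + v_{8} + v_{9} = v_{1}  ⟹  sig = ⟨3 | 1⟩

so the primitive-relation signature multiset is
    |P|=2: 8 collections, coeffs (), (), (1), (1), (1), (1), (1,1,1), (1,1,1)
    |P|=3: 2 collections, coeffs (), (1)


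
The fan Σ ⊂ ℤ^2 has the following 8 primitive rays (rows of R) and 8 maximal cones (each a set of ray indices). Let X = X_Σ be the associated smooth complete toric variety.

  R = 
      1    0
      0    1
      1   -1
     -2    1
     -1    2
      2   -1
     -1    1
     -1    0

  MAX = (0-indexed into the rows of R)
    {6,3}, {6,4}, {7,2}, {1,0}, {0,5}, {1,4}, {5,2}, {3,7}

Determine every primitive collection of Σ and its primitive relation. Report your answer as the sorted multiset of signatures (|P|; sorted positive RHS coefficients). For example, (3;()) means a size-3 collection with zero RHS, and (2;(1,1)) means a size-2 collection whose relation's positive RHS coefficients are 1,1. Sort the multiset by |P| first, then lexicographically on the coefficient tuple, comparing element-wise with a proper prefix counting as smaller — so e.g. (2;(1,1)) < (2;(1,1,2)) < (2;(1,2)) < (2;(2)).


Minimal non-faces — 20 found among 8 rays, 8 max cones:

  P={0,7}:  v_{0} + v_{7} = 0 ; sig = (2;())
  P={2,6}:  v_{2} + v_{6} = 0 ; sig = (2;())
  P={3,5}:  v_{3} + v_{5} = 0 ; sig = (2;())
  P={0,2}:  v_{0} + v_{2} = v_{5} ; sig = (2;(1))
  P={0,3}:  v_{0} + v_{3} = v_{6} ; sig = (2;(1))
  P={0,6}:  v_{0} + v_{6} = v_{1} ; sig = (2;(1))
  P={1,2}:  v_{1} + v_{2} = v_{0} ; sig = (2;(1))
  P={1,6}:  v_{1} + v_{6} = v_{4} ; sig = (2;(1))
  P={1,7}:  v_{1} + v_{7} = v_{6} ; sig = (2;(1))
  P={2,3}:  v_{2} + v_{3} = v_{7} ; sig = (2;(1))
  P={2,4}:  v_{2} + v_{4} = v_{1} ; sig = (2;(1))
  P={5,6}:  v_{5} + v_{6} = v_{0} ; sig = (2;(1))
  P={5,7}:  v_{5} + v_{7} = v_{2} ; sig = (2;(1))
  P={6,7}:  v_{6} + v_{7} = v_{3} ; sig = (2;(1))
  P={4,5}:  v_{4} + v_{5} = v_{0} + v_{1} ; sig = (2;(1,1))
  P={0,4}:  v_{0} + v_{4} = 2·v_{1} ; sig = (2;(2))
  P={1,3}:  v_{1} + v_{3} = 2·v_{6} ; sig = (2;(2))
  P={1,5}:  v_{1} + v_{5} = 2·v_{0} ; sig = (2;(2))
  P={4,7}:  v_{4} + v_{7} = 2·v_{6} ; sig = (2;(2))
  P={3,4}:  v_{3} + v_{4} = 3·v_{6} ; sig = (2;(3))

so the primitive-relation signature multiset is
{ (2;()) ×3,  (2;(1)) ×11,  (2;(1,1)),  (2;(2)) ×4,  (2;(3)) }


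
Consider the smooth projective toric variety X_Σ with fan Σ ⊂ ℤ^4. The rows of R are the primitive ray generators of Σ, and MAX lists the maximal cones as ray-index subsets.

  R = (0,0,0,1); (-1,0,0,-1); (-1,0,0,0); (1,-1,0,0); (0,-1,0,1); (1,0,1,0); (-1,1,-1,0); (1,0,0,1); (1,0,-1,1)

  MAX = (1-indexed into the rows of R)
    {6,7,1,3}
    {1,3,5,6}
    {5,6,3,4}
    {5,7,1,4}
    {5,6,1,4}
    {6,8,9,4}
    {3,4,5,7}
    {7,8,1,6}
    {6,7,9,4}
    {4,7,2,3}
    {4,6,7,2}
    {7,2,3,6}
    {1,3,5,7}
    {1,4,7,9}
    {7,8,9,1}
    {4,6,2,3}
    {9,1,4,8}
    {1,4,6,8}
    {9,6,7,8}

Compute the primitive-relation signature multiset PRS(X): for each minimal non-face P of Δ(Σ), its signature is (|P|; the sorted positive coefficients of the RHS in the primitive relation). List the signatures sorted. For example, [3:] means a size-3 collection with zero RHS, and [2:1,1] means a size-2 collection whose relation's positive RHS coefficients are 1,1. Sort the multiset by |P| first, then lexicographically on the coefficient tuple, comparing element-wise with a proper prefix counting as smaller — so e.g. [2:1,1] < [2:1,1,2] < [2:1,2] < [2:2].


Minimal non-faces — 14 found among 9 rays, 19 max cones:

  • {2,8}:  v_{2} + v_{8} = 0 — sig = [2:]
  • {1,2}:  v_{1} + v_{2} = v_{3} — sig = [2:1]
  • {3,8}:  v_{3} + v_{8} = v_{1} — sig = [2:1]
  • {2,9}:  v_{2} + v_{9} = v_{4} + v_{7} — sig = [2:1,1]
  • {3,9}:  v_{3} + v_{9} = v_{1} + v_{4} + v_{7} — sig = [2:1,1,1]
  • {2,5}:  v_{2} + v_{5} = 2·v_{3} + v_{4} — sig = [2:1,2]
  • {5,8}:  v_{5} + v_{8} = 2·v_{1} + v_{4} — sig = [2:1,2]
  • {5,9}:  v_{5} + v_{9} = 2·v_{1} + 2·v_{4} + v_{7} — sig = [2:1,2,2]
  • {1,3,4}:  v_{1} + v_{3} + v_{4} = v_{5} — sig = [3:1]
  • {4,7,8}:  v_{4} + v_{7} + v_{8} = v_{9} — sig = [3:1]
  • {5,6,7}:  v_{5} + v_{6} + v_{7} = v_{1} — sig = [3:1]
  • {1,6,9}:  v_{1} + v_{6} + v_{9} = 2·v_{8} — sig = [3:2]
  • {3,4,6,7}:  v_{3} + v_{4} + v_{6} + v_{7} = 0 — sig = [4:]
  • {1,4,6,7}:  v_{1} + v_{4} + v_{6} + v_{7} = v_{8} — sig = [4:1]

Sorted signature multiset PRS(X):
[[2:], [2:1], [2:1], [2:1,1], [2:1,1,1], [2:1,2], [2:1,2], [2:1,2,2], [3:1], [3:1], [3:1], [3:2], [4:], [4:1]]


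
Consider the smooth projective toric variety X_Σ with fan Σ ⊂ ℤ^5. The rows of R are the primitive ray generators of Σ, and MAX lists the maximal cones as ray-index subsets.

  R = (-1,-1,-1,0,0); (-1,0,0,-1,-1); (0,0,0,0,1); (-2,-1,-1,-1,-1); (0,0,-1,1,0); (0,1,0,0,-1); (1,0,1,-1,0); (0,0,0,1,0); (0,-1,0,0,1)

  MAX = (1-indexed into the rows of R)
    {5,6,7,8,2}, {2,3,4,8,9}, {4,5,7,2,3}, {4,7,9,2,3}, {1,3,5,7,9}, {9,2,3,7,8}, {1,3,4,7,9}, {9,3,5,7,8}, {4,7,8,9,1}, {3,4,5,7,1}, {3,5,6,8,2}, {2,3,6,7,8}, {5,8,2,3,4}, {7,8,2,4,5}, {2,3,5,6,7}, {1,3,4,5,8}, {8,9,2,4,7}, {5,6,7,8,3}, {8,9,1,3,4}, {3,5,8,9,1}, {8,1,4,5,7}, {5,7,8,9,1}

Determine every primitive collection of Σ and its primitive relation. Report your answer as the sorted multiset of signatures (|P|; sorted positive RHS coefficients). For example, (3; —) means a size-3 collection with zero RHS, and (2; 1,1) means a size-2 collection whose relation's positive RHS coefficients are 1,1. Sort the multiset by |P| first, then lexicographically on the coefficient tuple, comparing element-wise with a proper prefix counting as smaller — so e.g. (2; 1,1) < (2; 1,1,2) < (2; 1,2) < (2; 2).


The 9 primitive collections of Σ (r=9, n=5):

  P = {6,9}:  v_{6} + v_{9} = 0 ; sig = (2; —)
  P = {1,2}:  v_{1} + v_{2} = v_{4} ; sig = (2; 1)
  P = {1,6}:  v_{1} + v_{6} = v_{2} + v_{5} ; sig = (2; 1,1)
  P = {4,6}:  v_{4} + v_{6} = 2·v_{2} + v_{5} ; sig = (2; 1,2)
  P = {2,5,9}:  v_{2} + v_{5} + v_{9} = v_{1} ; sig = (3; 1)
  P = {4,5,9}:  v_{4} + v_{5} + v_{9} = 2·v_{1} ; sig = (3; 2)
  P = {1,3,7,8}:  v_{1} + v_{3} + v_{7} + v_{8} = v_{9} ; sig = (4; 1)
  P = {3,4,7,8}:  v_{3} + v_{4} + v_{7} + v_{8} = v_{2} + v_{9} ; sig = (4; 1,1)
  P = {2,3,5,7,8}:  v_{2} + v_{3} + v_{5} + v_{7} + v_{8} = 0 ; sig = (5; —)

Signatures (|P|; sorted positive RHS coefficients), sorted:
    |P|=2: 4 collections, coeffs (), (1), (1,1), (1,2)
    |P|=3: 2 collections, coeffs (1), (2)
    |P|=4: 2 collections, coeffs (1), (1,1)
    |P|=5: 1 collection, coeffs ()


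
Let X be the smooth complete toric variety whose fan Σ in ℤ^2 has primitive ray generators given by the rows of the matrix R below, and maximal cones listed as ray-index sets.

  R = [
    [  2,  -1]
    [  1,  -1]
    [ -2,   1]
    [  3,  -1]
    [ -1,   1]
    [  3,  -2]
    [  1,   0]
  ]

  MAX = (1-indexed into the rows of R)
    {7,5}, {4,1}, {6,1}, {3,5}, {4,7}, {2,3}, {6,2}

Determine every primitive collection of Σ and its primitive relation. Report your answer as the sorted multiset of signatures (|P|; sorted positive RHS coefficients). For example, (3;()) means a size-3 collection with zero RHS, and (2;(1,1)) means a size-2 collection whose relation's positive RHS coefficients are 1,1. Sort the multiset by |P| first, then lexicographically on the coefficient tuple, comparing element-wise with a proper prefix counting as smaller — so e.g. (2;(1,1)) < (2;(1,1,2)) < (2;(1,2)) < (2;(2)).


14 collections generate NE(X_Σ); each relation:

  P = {1,3}:  v_{1} + v_{3} = 0  →  sig = (2;())
  P = {2,5}:  v_{2} + v_{5} = 0  →  sig = (2;())
  P = {1,2}:  v_{1} + v_{2} = v_{6}  →  sig = (2;(1))
  P = {1,5}:  v_{1} + v_{5} = v_{7}  →  sig = (2;(1))
  P = {1,7}:  v_{1} + v_{7} = v_{4}  →  sig = (2;(1))
  P = {2,7}:  v_{2} + v_{7} = v_{1}  →  sig = (2;(1))
  P = {3,4}:  v_{3} + v_{4} = v_{7}  →  sig = (2;(1))
  P = {3,6}:  v_{3} + v_{6} = v_{2}  →  sig = (2;(1))
  P = {3,7}:  v_{3} + v_{7} = v_{5}  →  sig = (2;(1))
  P = {5,6}:  v_{5} + v_{6} = v_{1}  →  sig = (2;(1))
  P = {2,4}:  v_{2} + v_{4} = 2·v_{1}  →  sig = (2;(2))
  P = {4,5}:  v_{4} + v_{5} = 2·v_{7}  →  sig = (2;(2))
  P = {6,7}:  v_{6} + v_{7} = 2·v_{1}  →  sig = (2;(2))
  P = {4,6}:  v_{4} + v_{6} = 3·v_{1}  →  sig = (2;(3))

Hence PRS(X_Σ) =
[(2;()), (2;()), (2;(1)), (2;(1)), (2;(1)), (2;(1)), (2;(1)), (2;(1)), (2;(1)), (2;(1)), (2;(2)), (2;(2)), (2;(2)), (2;(3))]


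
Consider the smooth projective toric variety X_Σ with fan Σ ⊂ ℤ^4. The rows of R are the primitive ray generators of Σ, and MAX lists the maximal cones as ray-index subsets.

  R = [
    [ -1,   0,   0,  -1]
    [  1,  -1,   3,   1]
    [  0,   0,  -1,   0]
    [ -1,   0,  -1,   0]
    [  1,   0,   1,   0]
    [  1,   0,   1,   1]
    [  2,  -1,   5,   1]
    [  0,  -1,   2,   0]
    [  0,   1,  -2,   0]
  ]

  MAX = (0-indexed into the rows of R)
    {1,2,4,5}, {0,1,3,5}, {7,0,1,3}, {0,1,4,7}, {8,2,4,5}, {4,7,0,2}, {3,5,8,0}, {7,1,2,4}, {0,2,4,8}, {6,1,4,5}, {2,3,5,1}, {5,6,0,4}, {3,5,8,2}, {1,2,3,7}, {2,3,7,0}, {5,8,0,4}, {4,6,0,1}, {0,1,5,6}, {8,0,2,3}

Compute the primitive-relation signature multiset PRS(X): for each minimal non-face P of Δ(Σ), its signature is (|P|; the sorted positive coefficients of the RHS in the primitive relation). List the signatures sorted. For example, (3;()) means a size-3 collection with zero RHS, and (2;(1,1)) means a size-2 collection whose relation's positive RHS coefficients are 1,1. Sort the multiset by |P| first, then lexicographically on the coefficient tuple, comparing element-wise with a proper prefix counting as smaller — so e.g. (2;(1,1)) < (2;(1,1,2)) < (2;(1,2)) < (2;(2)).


11 minimal non-faces of Δ(Σ) (on 9 rays):

  P={3,4}:  v_{3} + v_{4} = 0  so sig = (2;())
  P={7,8}:  v_{7} + v_{8} = 0  so sig = (2;())
  P={1,8}:  v_{1} + v_{8} = v_{5}  so sig = (2;(1))
  P={5,7}:  v_{5} + v_{7} = v_{1}  so sig = (2;(1))
  P={2,6}:  v_{2} + v_{6} = v_{1} + v_{4}  so sig = (2;(1,1))
  P={3,6}:  v_{3} + v_{6} = v_{0} + v_{1} + v_{5}  so sig = (2;(1,1,1))
  P={6,7}:  v_{6} + v_{7} = v_{0} + 2·v_{1} + v_{4}  so sig = (2;(1,1,2))
  P={6,8}:  v_{6} + v_{8} = v_{0} + v_{4} + 2·v_{5}  so sig = (2;(1,1,2))
  P={0,2,5}:  v_{0} + v_{2} + v_{5} = 0  so sig = (3;())
  P={0,1,2}:  v_{0} + v_{1} + v_{2} = v_{7}  so sig = (3;(1))
  P={0,1,4,5}:  v_{0} + v_{1} + v_{4} + v_{5} = v_{6}  so sig = (4;(1))

Signatures (|P|; sorted positive RHS coefficients), sorted:
    (2;())
    (2;())
    (2;(1))
    (2;(1))
    (2;(1,1))
    (2;(1,1,1))
    (2;(1,1,2))
    (2;(1,1,2))
    (3;())
    (3;(1))
    (4;(1))


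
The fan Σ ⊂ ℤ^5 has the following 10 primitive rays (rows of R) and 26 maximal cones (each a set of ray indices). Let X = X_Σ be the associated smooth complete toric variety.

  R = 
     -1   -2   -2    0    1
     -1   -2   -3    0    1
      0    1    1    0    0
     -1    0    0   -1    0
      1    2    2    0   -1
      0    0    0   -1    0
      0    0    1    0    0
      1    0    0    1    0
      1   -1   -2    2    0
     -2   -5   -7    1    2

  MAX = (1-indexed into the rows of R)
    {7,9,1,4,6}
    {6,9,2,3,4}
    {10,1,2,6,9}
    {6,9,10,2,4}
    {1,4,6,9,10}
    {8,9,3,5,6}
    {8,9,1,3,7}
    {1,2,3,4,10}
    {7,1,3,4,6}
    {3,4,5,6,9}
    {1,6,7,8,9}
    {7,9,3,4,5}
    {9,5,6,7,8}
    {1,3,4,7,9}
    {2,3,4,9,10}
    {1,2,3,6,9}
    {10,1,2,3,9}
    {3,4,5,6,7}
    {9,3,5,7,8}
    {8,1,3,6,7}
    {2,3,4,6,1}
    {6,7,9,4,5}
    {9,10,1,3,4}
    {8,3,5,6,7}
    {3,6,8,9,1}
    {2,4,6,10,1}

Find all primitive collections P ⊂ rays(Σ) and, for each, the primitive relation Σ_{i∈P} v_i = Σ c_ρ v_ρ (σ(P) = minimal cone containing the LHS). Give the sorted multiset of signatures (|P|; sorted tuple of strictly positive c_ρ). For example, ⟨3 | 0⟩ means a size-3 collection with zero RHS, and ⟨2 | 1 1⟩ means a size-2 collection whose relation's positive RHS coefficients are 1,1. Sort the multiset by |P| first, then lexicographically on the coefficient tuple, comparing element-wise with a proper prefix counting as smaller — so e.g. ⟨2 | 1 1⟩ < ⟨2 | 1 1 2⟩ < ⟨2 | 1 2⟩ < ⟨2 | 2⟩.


Minimal non-faces — 12 found among 10 rays, 26 max cones:

  P = {1,5}:  v_{1} + v_{5} = 0 — sig = ⟨2 | 0⟩
  P = {4,8}:  v_{4} + v_{8} = 0 — sig = ⟨2 | 0⟩
  P = {2,7}:  v_{2} + v_{7} = v_{1} — sig = ⟨2 | 1⟩
  P = {5,10}:  v_{5} + v_{10} = v_{2} + v_{4} + v_{9} — sig = ⟨2 | 1 1 1⟩
  P = {8,10}:  v_{8} + v_{10} = v_{1} + v_{2} + v_{9} — sig = ⟨2 | 1 1 1⟩
  P = {2,5}:  v_{2} + v_{5} = v_{3} + v_{4} + v_{6} + v_{9} — sig = ⟨2 | 1 1 1 1⟩
  P = {2,8}:  v_{2} + v_{8} = v_{1} + v_{3} + v_{6} + v_{9} — sig = ⟨2 | 1 1 1 1⟩
  P = {7,10}:  v_{7} + v_{10} = 2·v_{1} + v_{4} + v_{9} — sig = ⟨2 | 1 1 2⟩
  P = {3,6,10}:  v_{3} + v_{6} + v_{10} = 2·v_{2} — sig = ⟨3 | 2⟩
  P = {1,2,4,9}:  v_{1} + v_{2} + v_{4} + v_{9} = v_{10} — sig = ⟨4 | 1⟩
  P = {3,6,7,9}:  v_{3} + v_{6} + v_{7} + v_{9} = v_{8} — sig = ⟨4 | 1⟩
  P = {1,3,4,6,9}:  v_{1} + v_{3} + v_{4} + v_{6} + v_{9} = v_{2} — sig = ⟨5 | 1⟩

so the primitive-relation signature multiset is
{ ⟨2 | 0⟩ ×2,  ⟨2 | 1⟩,  ⟨2 | 1 1 1⟩ ×2,  ⟨2 | 1 1 1 1⟩ ×2,  ⟨2 | 1 1 2⟩,  ⟨3 | 2⟩,  ⟨4 | 1⟩ ×2,  ⟨5 | 1⟩ }


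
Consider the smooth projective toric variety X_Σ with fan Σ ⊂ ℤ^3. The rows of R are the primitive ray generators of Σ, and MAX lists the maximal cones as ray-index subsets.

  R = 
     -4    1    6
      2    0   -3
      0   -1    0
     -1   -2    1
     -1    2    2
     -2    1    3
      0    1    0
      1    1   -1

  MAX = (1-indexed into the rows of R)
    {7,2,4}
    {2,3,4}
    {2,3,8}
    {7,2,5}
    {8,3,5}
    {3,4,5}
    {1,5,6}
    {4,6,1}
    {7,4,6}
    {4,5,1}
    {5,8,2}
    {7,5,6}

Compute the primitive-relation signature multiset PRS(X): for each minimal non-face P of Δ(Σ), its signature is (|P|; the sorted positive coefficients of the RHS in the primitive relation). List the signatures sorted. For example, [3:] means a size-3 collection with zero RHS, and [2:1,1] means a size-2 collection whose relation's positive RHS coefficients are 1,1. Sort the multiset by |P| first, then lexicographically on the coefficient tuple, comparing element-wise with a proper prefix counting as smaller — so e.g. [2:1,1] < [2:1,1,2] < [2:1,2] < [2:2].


Primitive collections (14):

  P = {3,7}:  v_{3} + v_{7} = 0 — sig = [2:]
  P = {1,2}:  v_{1} + v_{2} = v_{6} — sig = [2:1]
  P = {2,6}:  v_{2} + v_{6} = v_{7} — sig = [2:1]
  P = {4,8}:  v_{4} + v_{8} = v_{3} — sig = [2:1]
  P = {6,8}:  v_{6} + v_{8} = v_{5} — sig = [2:1]
  P = {3,6}:  v_{3} + v_{6} = v_{4} + v_{5} — sig = [2:1,1]
  P = {7,8}:  v_{7} + v_{8} = v_{2} + v_{5} — sig = [2:1,1]
  P = {1,8}:  v_{1} + v_{8} = v_{4} + 2·v_{5} — sig = [2:1,2]
  P = {1,7}:  v_{1} + v_{7} = 2·v_{6} — sig = [2:2]
  P = {1,3}:  v_{1} + v_{3} = 2·v_{4} + 2·v_{5} — sig = [2:2,2]
  P = {2,4,5}:  v_{2} + v_{4} + v_{5} = 0 — sig = [3:]
  P = {2,3,5}:  v_{2} + v_{3} + v_{5} = v_{8} — sig = [3:1]
  P = {4,5,6}:  v_{4} + v_{5} + v_{6} = v_{1} — sig = [3:1]
  P = {4,5,7}:  v_{4} + v_{5} + v_{7} = v_{6} — sig = [3:1]

so the primitive-relation signature multiset is
    [2:]
    [2:1]
    [2:1]
    [2:1]
    [2:1]
    [2:1,1]
    [2:1,1]
    [2:1,2]
    [2:2]
    [2:2,2]
    [3:]
    [3:1]
    [3:1]
    [3:1]


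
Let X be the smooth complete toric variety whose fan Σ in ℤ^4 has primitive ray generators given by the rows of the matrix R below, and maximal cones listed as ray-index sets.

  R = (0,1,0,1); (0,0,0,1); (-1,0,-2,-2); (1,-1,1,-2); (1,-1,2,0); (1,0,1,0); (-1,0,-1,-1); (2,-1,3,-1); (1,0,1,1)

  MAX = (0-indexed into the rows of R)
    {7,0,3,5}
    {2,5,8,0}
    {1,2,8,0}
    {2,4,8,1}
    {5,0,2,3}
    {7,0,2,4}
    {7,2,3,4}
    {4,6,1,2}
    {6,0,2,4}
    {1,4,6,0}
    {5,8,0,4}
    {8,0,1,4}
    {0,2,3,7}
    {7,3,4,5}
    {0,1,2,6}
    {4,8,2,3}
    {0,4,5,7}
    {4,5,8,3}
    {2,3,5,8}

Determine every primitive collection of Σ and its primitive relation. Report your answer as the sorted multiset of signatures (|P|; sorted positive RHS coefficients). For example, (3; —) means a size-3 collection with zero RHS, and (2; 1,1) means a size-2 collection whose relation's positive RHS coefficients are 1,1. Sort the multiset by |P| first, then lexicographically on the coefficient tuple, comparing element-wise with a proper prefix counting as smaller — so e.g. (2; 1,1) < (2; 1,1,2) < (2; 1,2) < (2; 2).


Minimal non-faces — 14 found among 9 rays, 19 max cones:

  • {6,8}:  v_{6} + v_{8} = 0  →  sig = (2; —)
  • {1,5}:  v_{1} + v_{5} = v_{8}  →  sig = (2; 1)
  • {1,7}:  v_{1} + v_{7} = v_{4} + v_{5}  →  sig = (2; 1,1)
  • {1,3}:  v_{1} + v_{3} = v_{2} + v_{4} + v_{8}  →  sig = (2; 1,1,1)
  • {5,6}:  v_{5} + v_{6} = v_{0} + v_{2} + v_{4}  →  sig = (2; 1,1,1)
  • {7,8}:  v_{7} + v_{8} = v_{4} + 2·v_{5}  →  sig = (2; 1,2)
  • {3,6}:  v_{3} + v_{6} = v_{0} + 2·v_{2} + 2·v_{4}  →  sig = (2; 1,2,2)
  • {6,7}:  v_{6} + v_{7} = 2·v_{0} + 2·v_{2} + 3·v_{4}  →  sig = (2; 2,2,3)
  • {0,3,4}:  v_{0} + v_{3} + v_{4} = v_{7}  →  sig = (3; 1)
  • {2,4,5}:  v_{2} + v_{4} + v_{5} = v_{3}  →  sig = (3; 1)
  • {2,5,7}:  v_{2} + v_{5} + v_{7} = v_{0} + 2·v_{3}  →  sig = (3; 1,2)
  • {0,3,8}:  v_{0} + v_{3} + v_{8} = 2·v_{5}  →  sig = (3; 2)
  • {0,1,2,4}:  v_{0} + v_{1} + v_{2} + v_{4} = 0  →  sig = (4; —)
  • {0,2,4,8}:  v_{0} + v_{2} + v_{4} + v_{8} = v_{5}  →  sig = (4; 1)

so the primitive-relation signature multiset is
{ (2; —),  (2; 1),  (2; 1,1),  (2; 1,1,1) ×2,  (2; 1,2),  (2; 1,2,2),  (2; 2,2,3),  (3; 1) ×2,  (3; 1,2),  (3; 2),  (4; —),  (4; 1) }


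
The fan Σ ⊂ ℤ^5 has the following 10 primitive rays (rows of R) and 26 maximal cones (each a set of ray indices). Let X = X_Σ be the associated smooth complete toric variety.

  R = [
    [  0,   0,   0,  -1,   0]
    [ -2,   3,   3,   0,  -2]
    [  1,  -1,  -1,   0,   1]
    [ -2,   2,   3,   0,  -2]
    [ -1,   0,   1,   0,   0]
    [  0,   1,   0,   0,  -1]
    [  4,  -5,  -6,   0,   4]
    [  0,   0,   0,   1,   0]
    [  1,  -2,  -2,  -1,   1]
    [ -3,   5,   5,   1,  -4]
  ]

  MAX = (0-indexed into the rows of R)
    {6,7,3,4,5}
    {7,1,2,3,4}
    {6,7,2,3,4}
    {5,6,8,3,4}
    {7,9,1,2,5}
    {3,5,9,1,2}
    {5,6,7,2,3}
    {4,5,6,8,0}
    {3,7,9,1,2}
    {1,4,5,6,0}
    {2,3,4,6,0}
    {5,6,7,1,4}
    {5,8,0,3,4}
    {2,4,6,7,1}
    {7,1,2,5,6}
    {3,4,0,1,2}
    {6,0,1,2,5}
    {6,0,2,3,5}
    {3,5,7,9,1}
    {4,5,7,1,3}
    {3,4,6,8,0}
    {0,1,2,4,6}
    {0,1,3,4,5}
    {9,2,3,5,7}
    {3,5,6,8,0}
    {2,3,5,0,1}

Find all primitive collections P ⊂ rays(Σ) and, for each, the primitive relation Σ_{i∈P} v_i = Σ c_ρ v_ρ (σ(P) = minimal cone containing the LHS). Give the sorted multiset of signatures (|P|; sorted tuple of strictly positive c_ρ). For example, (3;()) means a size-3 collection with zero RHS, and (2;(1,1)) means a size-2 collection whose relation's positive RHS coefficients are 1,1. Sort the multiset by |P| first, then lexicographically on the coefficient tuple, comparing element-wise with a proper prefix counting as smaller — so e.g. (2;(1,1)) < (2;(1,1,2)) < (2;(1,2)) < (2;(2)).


Σ has 12 primitive collections:

  • {0,7}:  v_{0} + v_{7} = 0  →  sig = (2;())
  • {8,9}:  v_{8} + v_{9} = v_{3} + v_{5}  →  sig = (2;(1,1))
  • {1,8}:  v_{1} + v_{8} = v_{0} + v_{4} + v_{5}  →  sig = (2;(1,1,1))
  • {2,8}:  v_{2} + v_{8} = v_{0} + v_{3} + v_{6}  →  sig = (2;(1,1,1))
  • {4,9}:  v_{4} + v_{9} = v_{1} + v_{3} + v_{7}  →  sig = (2;(1,1,1))
  • {6,9}:  v_{6} + v_{9} = v_{2} + v_{5} + v_{7}  →  sig = (2;(1,1,1))
  • {0,9}:  v_{0} + v_{9} = v_{1} + v_{2} + v_{3} + v_{5}  →  sig = (2;(1,1,1,1))
  • {7,8}:  v_{7} + v_{8} = v_{3} + v_{4} + v_{5} + v_{6}  →  sig = (2;(1,1,1,1))
  • {1,3,6}:  v_{1} + v_{3} + v_{6} = 0  →  sig = (3;())
  • {2,4,5}:  v_{2} + v_{4} + v_{5} = 0  →  sig = (3;())
  • {0,3,4,5,6}:  v_{0} + v_{3} + v_{4} + v_{5} + v_{6} = v_{8}  →  sig = (5;(1))
  • {1,2,3,5,7}:  v_{1} + v_{2} + v_{3} + v_{5} + v_{7} = v_{9}  →  sig = (5;(1))

so the primitive-relation signature multiset is
[(2;()), (2;(1,1)), (2;(1,1,1)), (2;(1,1,1)), (2;(1,1,1)), (2;(1,1,1)), (2;(1,1,1,1)), (2;(1,1,1,1)), (3;()), (3;()), (5;(1)), (5;(1))]


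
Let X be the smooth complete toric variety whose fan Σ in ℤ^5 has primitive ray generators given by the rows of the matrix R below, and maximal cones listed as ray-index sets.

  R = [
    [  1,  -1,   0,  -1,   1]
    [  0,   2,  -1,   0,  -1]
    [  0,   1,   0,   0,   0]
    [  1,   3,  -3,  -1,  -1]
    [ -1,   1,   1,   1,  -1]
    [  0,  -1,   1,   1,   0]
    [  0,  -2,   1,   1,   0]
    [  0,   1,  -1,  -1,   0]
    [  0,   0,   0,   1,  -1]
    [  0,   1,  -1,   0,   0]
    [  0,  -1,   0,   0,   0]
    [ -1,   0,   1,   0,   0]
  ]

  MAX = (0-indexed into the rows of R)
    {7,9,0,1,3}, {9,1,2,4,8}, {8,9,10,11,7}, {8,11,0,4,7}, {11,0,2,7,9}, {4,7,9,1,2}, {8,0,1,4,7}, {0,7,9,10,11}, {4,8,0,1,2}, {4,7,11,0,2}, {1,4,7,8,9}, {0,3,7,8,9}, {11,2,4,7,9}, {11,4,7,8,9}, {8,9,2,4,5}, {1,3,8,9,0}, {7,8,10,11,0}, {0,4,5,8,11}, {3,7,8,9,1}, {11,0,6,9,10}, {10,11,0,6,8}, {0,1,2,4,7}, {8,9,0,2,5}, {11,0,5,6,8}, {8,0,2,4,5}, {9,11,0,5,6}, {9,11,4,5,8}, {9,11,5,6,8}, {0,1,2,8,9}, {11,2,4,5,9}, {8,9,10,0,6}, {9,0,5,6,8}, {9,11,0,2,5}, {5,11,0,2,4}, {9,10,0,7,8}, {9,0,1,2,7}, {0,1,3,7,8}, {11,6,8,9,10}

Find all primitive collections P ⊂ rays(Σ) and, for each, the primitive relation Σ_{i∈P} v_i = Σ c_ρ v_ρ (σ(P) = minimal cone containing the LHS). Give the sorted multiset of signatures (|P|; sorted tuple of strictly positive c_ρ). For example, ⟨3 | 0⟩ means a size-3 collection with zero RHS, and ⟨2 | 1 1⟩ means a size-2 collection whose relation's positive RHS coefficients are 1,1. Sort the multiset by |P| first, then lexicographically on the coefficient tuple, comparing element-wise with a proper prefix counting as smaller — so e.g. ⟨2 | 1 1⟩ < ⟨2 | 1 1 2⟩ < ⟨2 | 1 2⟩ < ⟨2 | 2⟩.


22 minimal non-faces of Δ(Σ) (on 12 rays):

  P={2,10}:  v_{2} + v_{10} = 0  ⇒ sig = ⟨2 | 0⟩
  P={5,7}:  v_{5} + v_{7} = 0  ⇒ sig = ⟨2 | 0⟩
  P={1,6}:  v_{1} + v_{6} = v_{8}  ⇒ sig = ⟨2 | 1⟩
  P={2,6}:  v_{2} + v_{6} = v_{5}  ⇒ sig = ⟨2 | 1⟩
  P={5,10}:  v_{5} + v_{10} = v_{6}  ⇒ sig = ⟨2 | 1⟩
  P={6,7}:  v_{6} + v_{7} = v_{10}  ⇒ sig = ⟨2 | 1⟩
  P={1,5}:  v_{1} + v_{5} = v_{2} + v_{8}  ⇒ sig = ⟨2 | 1 1⟩
  P={1,10}:  v_{1} + v_{10} = v_{7} + v_{8}  ⇒ sig = ⟨2 | 1 1⟩
  P={1,11}:  v_{1} + v_{11} = v_{4} + v_{7}  ⇒ sig = ⟨2 | 1 1⟩
  P={3,11}:  v_{3} + v_{11} = v_{1} + v_{7}  ⇒ sig = ⟨2 | 1 1⟩
  P={4,10}:  v_{4} + v_{10} = v_{8} + v_{11}  ⇒ sig = ⟨2 | 1 1⟩
  P={4,6}:  v_{4} + v_{6} = v_{5} + v_{8} + v_{11}  ⇒ sig = ⟨2 | 1 1 1⟩
  P={3,5}:  v_{3} + v_{5} = v_{0} + v_{1} + v_{8} + v_{9}  ⇒ sig = ⟨2 | 1 1 1 1⟩
  P={3,6}:  v_{3} + v_{6} = v_{0} + v_{7} + 2·v_{8} + v_{9}  ⇒ sig = ⟨2 | 1 1 1 2⟩
  P={2,3}:  v_{2} + v_{3} = v_{0} + 2·v_{1} + v_{9}  ⇒ sig = ⟨2 | 1 1 2⟩
  P={3,10}:  v_{3} + v_{10} = v_{0} + 2·v_{7} + 2·v_{8} + v_{9}  ⇒ sig = ⟨2 | 1 1 2 2⟩
  P={3,4}:  v_{3} + v_{4} = 2·v_{1}  ⇒ sig = ⟨2 | 2⟩
  P={0,4,9}:  v_{0} + v_{4} + v_{9} = v_{2}  ⇒ sig = ⟨3 | 1⟩
  P={2,7,8}:  v_{2} + v_{7} + v_{8} = v_{1}  ⇒ sig = ⟨3 | 1⟩
  P={2,8,11}:  v_{2} + v_{8} + v_{11} = v_{4}  ⇒ sig = ⟨3 | 1⟩
  P={0,8,9,11}:  v_{0} + v_{8} + v_{9} + v_{11} = 0  ⇒ sig = ⟨4 | 0⟩
  P={0,1,7,8,9}:  v_{0} + v_{1} + v_{7} + v_{8} + v_{9} = v_{3}  ⇒ sig = ⟨5 | 1⟩

Hence PRS(X_Σ) =
    ⟨2 | 0⟩
    ⟨2 | 0⟩
    ⟨2 | 1⟩
    ⟨2 | 1⟩
    ⟨2 | 1⟩
    ⟨2 | 1⟩
    ⟨2 | 1 1⟩
    ⟨2 | 1 1⟩
    ⟨2 | 1 1⟩
    ⟨2 | 1 1⟩
    ⟨2 | 1 1⟩
    ⟨2 | 1 1 1⟩
    ⟨2 | 1 1 1 1⟩
    ⟨2 | 1 1 1 2⟩
    ⟨2 | 1 1 2⟩
    ⟨2 | 1 1 2 2⟩
    ⟨2 | 2⟩
    ⟨3 | 1⟩
    ⟨3 | 1⟩
    ⟨3 | 1⟩
    ⟨4 | 0⟩
    ⟨5 | 1⟩


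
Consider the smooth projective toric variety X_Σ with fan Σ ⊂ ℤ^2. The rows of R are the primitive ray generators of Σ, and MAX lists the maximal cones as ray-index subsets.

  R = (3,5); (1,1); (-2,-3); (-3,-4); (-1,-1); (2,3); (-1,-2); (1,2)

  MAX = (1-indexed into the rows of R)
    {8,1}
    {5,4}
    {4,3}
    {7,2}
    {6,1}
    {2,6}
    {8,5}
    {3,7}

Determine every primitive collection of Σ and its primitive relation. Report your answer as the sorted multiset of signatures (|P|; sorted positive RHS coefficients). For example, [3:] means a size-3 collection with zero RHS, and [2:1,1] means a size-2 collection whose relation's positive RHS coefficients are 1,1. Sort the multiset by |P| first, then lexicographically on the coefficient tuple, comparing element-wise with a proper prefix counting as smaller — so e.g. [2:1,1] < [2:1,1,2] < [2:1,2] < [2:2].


Σ has 20 primitive collections:

  P = {2,5}:  v_{2} + v_{5} = 0  ⟹  sig = [2:]
  P = {3,6}:  v_{3} + v_{6} = 0  ⟹  sig = [2:]
  P = {7,8}:  v_{7} + v_{8} = 0  ⟹  sig = [2:]
  P = {1,3}:  v_{1} + v_{3} = v_{8}  ⟹  sig = [2:1]
  P = {1,7}:  v_{1} + v_{7} = v_{6}  ⟹  sig = [2:1]
  P = {2,3}:  v_{2} + v_{3} = v_{7}  ⟹  sig = [2:1]
  P = {2,4}:  v_{2} + v_{4} = v_{3}  ⟹  sig = [2:1]
  P = {2,8}:  v_{2} + v_{8} = v_{6}  ⟹  sig = [2:1]
  P = {3,5}:  v_{3} + v_{5} = v_{4}  ⟹  sig = [2:1]
  P = {3,8}:  v_{3} + v_{8} = v_{5}  ⟹  sig = [2:1]
  P = {4,6}:  v_{4} + v_{6} = v_{5}  ⟹  sig = [2:1]
  P = {5,6}:  v_{5} + v_{6} = v_{8}  ⟹  sig = [2:1]
  P = {5,7}:  v_{5} + v_{7} = v_{3}  ⟹  sig = [2:1]
  P = {6,7}:  v_{6} + v_{7} = v_{2}  ⟹  sig = [2:1]
  P = {6,8}:  v_{6} + v_{8} = v_{1}  ⟹  sig = [2:1]
  P = {1,4}:  v_{1} + v_{4} = v_{5} + v_{8}  ⟹  sig = [2:1,1]
  P = {1,2}:  v_{1} + v_{2} = 2·v_{6}  ⟹  sig = [2:2]
  P = {1,5}:  v_{1} + v_{5} = 2·v_{8}  ⟹  sig = [2:2]
  P = {4,7}:  v_{4} + v_{7} = 2·v_{3}  ⟹  sig = [2:2]
  P = {4,8}:  v_{4} + v_{8} = 2·v_{5}  ⟹  sig = [2:2]

Signatures (|P|; sorted positive RHS coefficients), sorted:
    |P|=2: 20 collections, coeffs (), (), (), (1), (1), (1), (1), (1), (1), (1), (1), (1), (1), (1), (1), (1,1), (2), (2), (2), (2)
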